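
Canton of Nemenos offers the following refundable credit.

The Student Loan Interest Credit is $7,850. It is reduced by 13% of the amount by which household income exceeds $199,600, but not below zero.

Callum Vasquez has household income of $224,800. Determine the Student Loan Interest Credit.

$4,574

Student Loan Interest Credit: 13% of the $25,200 excess over $199,600 is $3,276; credit = $7,850 − $3,276 = $4,574.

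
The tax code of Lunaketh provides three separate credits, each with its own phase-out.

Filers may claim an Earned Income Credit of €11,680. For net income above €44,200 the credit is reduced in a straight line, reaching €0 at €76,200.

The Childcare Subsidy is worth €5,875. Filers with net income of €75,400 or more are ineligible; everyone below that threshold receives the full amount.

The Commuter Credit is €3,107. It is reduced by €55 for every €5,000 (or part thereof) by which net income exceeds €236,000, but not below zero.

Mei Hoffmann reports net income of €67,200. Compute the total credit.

Earned Income Credit: €67,200 is €23,000 into a €32,000 phase-out range, leaving 9,000/32,000 of the credit: €11,680 × 9,000/32,000 = €3,285.
Childcare Subsidy: €67,200 is below the €75,400 cutoff, so the full €5,875 applies.
Commuter Credit: €67,200 is at or below the €236,000 threshold, so the full €3,107 applies.
Total: €3,285 + €5,875 + €3,107 = €12,267.

€12,267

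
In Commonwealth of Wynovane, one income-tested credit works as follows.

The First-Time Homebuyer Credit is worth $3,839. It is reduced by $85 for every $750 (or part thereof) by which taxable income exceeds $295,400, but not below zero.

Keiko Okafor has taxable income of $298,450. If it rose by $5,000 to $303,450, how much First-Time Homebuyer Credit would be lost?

$510

At $298,450 — income exceeds $295,400 by $3,050, which is 5 full-or-partial $750 increments; reduction = 5 × $85 = $425, leaving $3,414.
At $303,450 — income exceeds $295,400 by $8,050, which is 11 full-or-partial $750 increments; reduction = 11 × $85 = $935, leaving $2,904.
Lost: $3,414 − $2,904 = $510.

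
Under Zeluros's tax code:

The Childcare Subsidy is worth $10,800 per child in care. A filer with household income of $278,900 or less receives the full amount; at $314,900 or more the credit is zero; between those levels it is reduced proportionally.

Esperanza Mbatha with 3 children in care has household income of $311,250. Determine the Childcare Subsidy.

Childcare Subsidy: base = 3 × $10,800 = $32,400. $311,250 is $32,350 into a $36,000 phase-out range, leaving 3,650/36,000 of the credit: $32,400 × 3,650/36,000 = $3,285.

$3,285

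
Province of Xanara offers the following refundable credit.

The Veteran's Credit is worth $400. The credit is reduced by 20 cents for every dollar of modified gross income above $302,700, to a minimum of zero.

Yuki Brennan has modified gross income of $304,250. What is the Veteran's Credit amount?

Veteran's Credit: 20% of the $1,550 excess over $302,700 is $310; credit = $400 − $310 = $90.

$90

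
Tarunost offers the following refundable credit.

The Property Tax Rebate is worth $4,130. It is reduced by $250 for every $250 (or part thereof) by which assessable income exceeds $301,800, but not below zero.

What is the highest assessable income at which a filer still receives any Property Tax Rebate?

$305,800

After 16 increments the reduction is 16 × $250 = $4,000, leaving $130; one more increment wipes it out. Increment 16 ends at excess 16 × $250 = $4,000, so the highest qualifying income is $301,800 + $4,000 = $305,800.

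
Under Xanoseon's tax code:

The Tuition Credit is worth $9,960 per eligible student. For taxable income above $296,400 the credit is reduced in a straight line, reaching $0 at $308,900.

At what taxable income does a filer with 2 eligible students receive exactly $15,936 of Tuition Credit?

$298,900

Full credit = 2 × $9,960 = $19,920.
$15,936 is 15,936/19,920 of the full $19,920, so 3,984/19,920 of the $12,500 range has been used: income = $296,400 + $12,500 × 3,984/19,920 = $298,900.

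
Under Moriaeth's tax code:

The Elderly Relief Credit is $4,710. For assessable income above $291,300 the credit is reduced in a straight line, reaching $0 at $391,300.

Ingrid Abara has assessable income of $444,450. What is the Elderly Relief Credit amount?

Elderly Relief Credit: $444,450 is at or above $391,300, so the credit is $0.

$0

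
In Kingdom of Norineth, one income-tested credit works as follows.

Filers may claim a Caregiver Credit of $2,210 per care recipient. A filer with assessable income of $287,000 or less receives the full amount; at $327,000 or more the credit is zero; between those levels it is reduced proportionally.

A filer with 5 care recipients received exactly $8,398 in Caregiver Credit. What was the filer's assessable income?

Full credit = 5 × $2,210 = $11,050.
$8,398 is 8,398/11,050 of the full $11,050, so 2,652/11,050 of the $40,000 range has been used: income = $287,000 + $40,000 × 2,652/11,050 = $296,600.

$296,600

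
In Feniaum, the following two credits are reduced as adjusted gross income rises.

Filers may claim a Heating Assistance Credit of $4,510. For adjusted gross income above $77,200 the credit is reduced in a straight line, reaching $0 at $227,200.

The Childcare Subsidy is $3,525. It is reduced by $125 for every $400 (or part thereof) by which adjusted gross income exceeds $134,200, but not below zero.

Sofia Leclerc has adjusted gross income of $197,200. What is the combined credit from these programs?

Heating Assistance Credit: $197,200 is $120,000 into a $150,000 phase-out range, leaving 30,000/150,000 of the credit: $4,510 × 30,000/150,000 = $902.
Childcare Subsidy: income exceeds $134,200 by $63,000 → 158 increments × $125 = $19,750 ≥ base, so the credit is $0.
Total: $902 + $0 = $902.

$902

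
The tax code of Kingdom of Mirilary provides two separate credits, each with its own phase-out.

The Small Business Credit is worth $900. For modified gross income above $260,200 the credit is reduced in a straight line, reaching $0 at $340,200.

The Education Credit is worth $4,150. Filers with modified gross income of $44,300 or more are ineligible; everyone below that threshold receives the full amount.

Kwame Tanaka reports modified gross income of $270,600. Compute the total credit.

$783

Small Business Credit: $270,600 is $10,400 into a $80,000 phase-out range, leaving 69,600/80,000 of the credit: $900 × 69,600/80,000 = $783.
Education Credit: $270,600 meets or exceeds the $44,300 cutoff, so the credit is $0.
Total: $783 + $0 = $783.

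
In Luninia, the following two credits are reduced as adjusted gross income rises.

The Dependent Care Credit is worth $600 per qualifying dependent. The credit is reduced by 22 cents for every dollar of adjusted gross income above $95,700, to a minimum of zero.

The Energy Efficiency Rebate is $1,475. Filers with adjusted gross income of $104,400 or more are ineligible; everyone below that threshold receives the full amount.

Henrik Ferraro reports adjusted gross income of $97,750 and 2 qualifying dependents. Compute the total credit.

$2,224

Dependent Care Credit: base = 2 × $600 = $1,200. 22% of the $2,050 excess over $95,700 is $451; credit = $1,200 − $451 = $749.
Energy Efficiency Rebate: $97,750 is below the $104,400 cutoff, so the full $1,475 applies.
Total: $749 + $1,475 = $2,224.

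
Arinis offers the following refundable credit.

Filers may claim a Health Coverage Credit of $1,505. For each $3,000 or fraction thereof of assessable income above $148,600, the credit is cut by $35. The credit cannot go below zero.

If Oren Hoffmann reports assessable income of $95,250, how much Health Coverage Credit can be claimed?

$1,505

Health Coverage Credit: $95,250 is at or below the $148,600 threshold, so the full $1,505 applies.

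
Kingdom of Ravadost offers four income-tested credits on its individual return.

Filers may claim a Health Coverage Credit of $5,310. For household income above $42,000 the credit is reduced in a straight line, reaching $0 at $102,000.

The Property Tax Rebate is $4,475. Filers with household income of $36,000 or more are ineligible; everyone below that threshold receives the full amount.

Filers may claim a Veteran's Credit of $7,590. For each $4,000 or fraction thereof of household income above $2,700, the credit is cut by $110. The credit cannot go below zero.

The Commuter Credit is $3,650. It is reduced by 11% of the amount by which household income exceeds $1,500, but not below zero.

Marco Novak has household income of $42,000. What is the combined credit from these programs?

$11,800

Health Coverage Credit: $42,000 is at or below the $42,000 threshold, so the full $5,310 applies.
Property Tax Rebate: $42,000 meets or exceeds the $36,000 cutoff, so the credit is $0.
Veteran's Credit: income exceeds $2,700 by $39,300, which is 10 full-or-partial $4,000 increments; reduction = 10 × $110 = $1,100, leaving $6,490.
Commuter Credit: 11% of the $40,500 excess over $1,500 is $4,455 ≥ base, so the credit is $0.
Total: $5,310 + $0 + $6,490 + $0 = $11,800.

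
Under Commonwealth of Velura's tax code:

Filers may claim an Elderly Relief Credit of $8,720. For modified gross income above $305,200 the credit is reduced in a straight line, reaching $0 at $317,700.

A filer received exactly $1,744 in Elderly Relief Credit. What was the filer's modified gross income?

$1,744 is 1,744/8,720 of the full $8,720, so 6,976/8,720 of the $12,500 range has been used: income = $305,200 + $12,500 × 6,976/8,720 = $315,200.

$315,200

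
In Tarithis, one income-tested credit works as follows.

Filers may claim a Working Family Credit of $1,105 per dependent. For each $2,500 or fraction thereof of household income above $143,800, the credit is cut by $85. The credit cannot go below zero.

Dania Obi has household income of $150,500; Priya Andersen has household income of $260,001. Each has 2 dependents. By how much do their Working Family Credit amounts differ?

$1,955

Dania ($150,500): Working Family Credit: base = 2 × $1,105 = $2,210. income exceeds $143,800 by $6,700, which is 3 full-or-partial $2,500 increments; reduction = 3 × $85 = $255, leaving $1,955.
Priya ($260,001): Working Family Credit: base = 2 × $1,105 = $2,210. income exceeds $143,800 by $116,201 → 47 increments × $85 = $3,995 ≥ base, so the credit is $0.
Difference: |$1,955 − $0| = $1,955.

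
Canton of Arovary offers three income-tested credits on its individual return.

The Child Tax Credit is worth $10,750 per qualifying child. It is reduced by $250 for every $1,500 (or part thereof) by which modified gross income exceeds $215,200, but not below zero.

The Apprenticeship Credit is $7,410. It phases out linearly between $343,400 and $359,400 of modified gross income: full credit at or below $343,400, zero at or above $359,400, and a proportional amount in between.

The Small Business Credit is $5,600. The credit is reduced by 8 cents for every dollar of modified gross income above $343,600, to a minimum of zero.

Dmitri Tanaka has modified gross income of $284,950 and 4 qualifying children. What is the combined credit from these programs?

Child Tax Credit: base = 4 × $10,750 = $43,000. income exceeds $215,200 by $69,750, which is 47 full-or-partial $1,500 increments; reduction = 47 × $250 = $11,750, leaving $31,250.
Apprenticeship Credit: $284,950 is at or below the $343,400 threshold, so the full $7,410 applies.
Small Business Credit: $284,950 is at or below the $343,600 threshold, so the full $5,600 applies.
Total: $31,250 + $7,410 + $5,600 = $44,260.

$44,260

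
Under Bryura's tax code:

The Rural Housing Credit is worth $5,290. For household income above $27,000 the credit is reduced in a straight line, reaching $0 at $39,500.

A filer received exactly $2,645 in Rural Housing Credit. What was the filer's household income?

$33,250

$2,645 is 2,645/5,290 of the full $5,290, so 2,645/5,290 of the $12,500 range has been used: income = $27,000 + $12,500 × 2,645/5,290 = $33,250.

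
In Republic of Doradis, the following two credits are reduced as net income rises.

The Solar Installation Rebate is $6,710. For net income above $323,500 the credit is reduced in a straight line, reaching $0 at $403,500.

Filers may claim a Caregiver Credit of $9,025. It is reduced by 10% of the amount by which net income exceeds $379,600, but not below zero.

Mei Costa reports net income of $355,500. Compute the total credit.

$13,051

Solar Installation Rebate: $355,500 is $32,000 into a $80,000 phase-out range, leaving 48,000/80,000 of the credit: $6,710 × 48,000/80,000 = $4,026.
Caregiver Credit: $355,500 is at or below the $379,600 threshold, so the full $9,025 applies.
Total: $4,026 + $9,025 = $13,051.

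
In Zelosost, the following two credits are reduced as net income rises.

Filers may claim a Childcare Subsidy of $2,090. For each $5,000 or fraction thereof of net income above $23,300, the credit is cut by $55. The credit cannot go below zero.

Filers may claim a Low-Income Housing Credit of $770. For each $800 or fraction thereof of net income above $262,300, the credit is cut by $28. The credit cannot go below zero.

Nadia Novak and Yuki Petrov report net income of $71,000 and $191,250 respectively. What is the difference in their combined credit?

$1,320

Nadia ($71,000): Childcare Subsidy: income exceeds $23,300 by $47,700, which is 10 full-or-partial $5,000 increments; reduction = 10 × $55 = $550, leaving $1,540. Low-Income Housing Credit: $71,000 is at or below the $262,300 threshold, so the full $770 applies. total $1,540 + $770 = $2,310
Yuki ($191,250): Childcare Subsidy: income exceeds $23,300 by $167,950, which is 34 full-or-partial $5,000 increments; reduction = 34 × $55 = $1,870, leaving $220. Low-Income Housing Credit: $191,250 is at or below the $262,300 threshold, so the full $770 applies. total $220 + $770 = $990
Difference: |$2,310 − $990| = $1,320.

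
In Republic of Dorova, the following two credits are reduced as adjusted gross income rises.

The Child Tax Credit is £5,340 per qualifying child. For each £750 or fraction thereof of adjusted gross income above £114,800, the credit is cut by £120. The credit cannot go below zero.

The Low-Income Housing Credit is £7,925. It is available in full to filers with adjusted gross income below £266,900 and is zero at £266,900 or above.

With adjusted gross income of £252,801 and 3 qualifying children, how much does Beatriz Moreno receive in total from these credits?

£7,925

Child Tax Credit: base = 3 × £5,340 = £16,020. income exceeds £114,800 by £138,001 → 185 increments × £120 = £22,200 ≥ base, so the credit is £0.
Low-Income Housing Credit: £252,801 is below the £266,900 cutoff, so the full £7,925 applies.
Total: £0 + £7,925 = £7,925.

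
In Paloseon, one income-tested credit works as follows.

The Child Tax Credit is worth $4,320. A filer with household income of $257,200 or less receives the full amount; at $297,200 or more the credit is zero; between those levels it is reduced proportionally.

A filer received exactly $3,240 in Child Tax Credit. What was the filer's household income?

$3,240 is 3,240/4,320 of the full $4,320, so 1,080/4,320 of the $40,000 range has been used: income = $257,200 + $40,000 × 1,080/4,320 = $267,200.

$267,200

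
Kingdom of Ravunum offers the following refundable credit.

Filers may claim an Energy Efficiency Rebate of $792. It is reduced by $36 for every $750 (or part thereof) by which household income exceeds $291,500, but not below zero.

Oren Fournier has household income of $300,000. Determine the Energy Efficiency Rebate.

$360

Energy Efficiency Rebate: income exceeds $291,500 by $8,500, which is 12 full-or-partial $750 increments; reduction = 12 × $36 = $432, leaving $360.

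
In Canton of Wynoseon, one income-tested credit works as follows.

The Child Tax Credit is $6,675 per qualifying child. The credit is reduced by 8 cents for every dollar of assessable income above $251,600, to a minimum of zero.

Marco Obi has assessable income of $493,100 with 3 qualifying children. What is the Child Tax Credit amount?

Child Tax Credit: base = 3 × $6,675 = $20,025. 8% of the $241,500 excess over $251,600 is $19,320; credit = $20,025 − $19,320 = $705.

$705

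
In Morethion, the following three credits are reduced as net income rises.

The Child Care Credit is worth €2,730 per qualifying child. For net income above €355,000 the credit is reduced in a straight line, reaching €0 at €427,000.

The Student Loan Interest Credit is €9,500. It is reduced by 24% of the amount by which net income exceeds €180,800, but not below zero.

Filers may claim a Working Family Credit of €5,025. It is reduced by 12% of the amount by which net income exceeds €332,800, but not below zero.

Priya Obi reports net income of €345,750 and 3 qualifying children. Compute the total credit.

Child Care Credit: base = 3 × €2,730 = €8,190. €345,750 is at or below the €355,000 threshold, so the full €8,190 applies.
Student Loan Interest Credit: 24% of the €164,950 excess over €180,800 is €39,588 ≥ base, so the credit is €0.
Working Family Credit: 12% of the €12,950 excess over €332,800 is €1,554; credit = €5,025 − €1,554 = €3,471.
Total: €8,190 + €0 + €3,471 = €11,661.

€11,661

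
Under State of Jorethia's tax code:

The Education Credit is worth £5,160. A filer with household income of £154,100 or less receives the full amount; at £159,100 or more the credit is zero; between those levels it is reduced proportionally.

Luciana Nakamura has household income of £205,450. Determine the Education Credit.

£0

Education Credit: £205,450 is at or above £159,100, so the credit is £0.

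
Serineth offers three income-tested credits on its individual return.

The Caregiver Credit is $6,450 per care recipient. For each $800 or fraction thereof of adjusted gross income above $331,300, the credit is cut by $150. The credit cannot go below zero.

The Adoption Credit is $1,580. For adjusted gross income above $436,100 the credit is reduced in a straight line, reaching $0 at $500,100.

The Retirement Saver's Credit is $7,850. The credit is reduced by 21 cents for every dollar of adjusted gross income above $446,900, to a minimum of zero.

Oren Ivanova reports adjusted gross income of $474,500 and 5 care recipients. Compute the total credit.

Caregiver Credit: base = 5 × $6,450 = $32,250. income exceeds $331,300 by $143,200, which is 179 full-or-partial $800 increments; reduction = 179 × $150 = $26,850, leaving $5,400.
Adoption Credit: $474,500 is $38,400 into a $64,000 phase-out range, leaving 25,600/64,000 of the credit: $1,580 × 25,600/64,000 = $632.
Retirement Saver's Credit: 21% of the $27,600 excess over $446,900 is $5,796; credit = $7,850 − $5,796 = $2,054.
Total: $5,400 + $632 + $2,054 = $8,086.

$8,086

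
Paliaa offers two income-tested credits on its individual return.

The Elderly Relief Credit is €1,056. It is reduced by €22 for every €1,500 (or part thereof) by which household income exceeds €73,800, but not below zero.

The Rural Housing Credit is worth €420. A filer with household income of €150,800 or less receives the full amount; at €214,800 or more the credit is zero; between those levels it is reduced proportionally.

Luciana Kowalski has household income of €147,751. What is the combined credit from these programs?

Elderly Relief Credit: income exceeds €73,800 by €73,951 → 50 increments × €22 = €1,100 ≥ base, so the credit is €0.
Rural Housing Credit: €147,751 is at or below the €150,800 threshold, so the full €420 applies.
Total: €0 + €420 = €420.

€420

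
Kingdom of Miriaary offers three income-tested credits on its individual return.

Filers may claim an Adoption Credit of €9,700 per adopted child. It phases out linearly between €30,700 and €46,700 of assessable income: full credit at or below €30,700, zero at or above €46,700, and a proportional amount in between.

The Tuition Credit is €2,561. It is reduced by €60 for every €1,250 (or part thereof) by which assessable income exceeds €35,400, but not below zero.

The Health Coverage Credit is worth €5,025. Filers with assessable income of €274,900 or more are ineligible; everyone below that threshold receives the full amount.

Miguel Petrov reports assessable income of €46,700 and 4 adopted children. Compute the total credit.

€6,986

Adoption Credit: base = 4 × €9,700 = €38,800. €46,700 is at or above €46,700, so the credit is €0.
Tuition Credit: income exceeds €35,400 by €11,300, which is 10 full-or-partial €1,250 increments; reduction = 10 × €60 = €600, leaving €1,961.
Health Coverage Credit: €46,700 is below the €274,900 cutoff, so the full €5,025 applies.
Total: €0 + €1,961 + €5,025 = €6,986.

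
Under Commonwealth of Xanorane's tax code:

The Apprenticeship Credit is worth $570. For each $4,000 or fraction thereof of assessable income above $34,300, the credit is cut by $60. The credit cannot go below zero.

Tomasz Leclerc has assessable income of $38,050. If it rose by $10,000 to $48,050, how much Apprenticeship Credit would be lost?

At $38,050 — income exceeds $34,300 by $3,750, which is 1 full-or-partial $4,000 increment; reduction = 1 × $60 = $60, leaving $510.
At $48,050 — income exceeds $34,300 by $13,750, which is 4 full-or-partial $4,000 increments; reduction = 4 × $60 = $240, leaving $330.
Lost: $510 − $330 = $180.

$180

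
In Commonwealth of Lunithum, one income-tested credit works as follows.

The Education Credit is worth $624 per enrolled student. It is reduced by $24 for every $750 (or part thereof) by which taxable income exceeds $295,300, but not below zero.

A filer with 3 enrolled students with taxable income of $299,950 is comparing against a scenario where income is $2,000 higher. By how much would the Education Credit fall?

At $299,950 — base = 3 × $624 = $1,872. income exceeds $295,300 by $4,650, which is 7 full-or-partial $750 increments; reduction = 7 × $24 = $168, leaving $1,704.
At $301,950 — base = 3 × $624 = $1,872. income exceeds $295,300 by $6,650, which is 9 full-or-partial $750 increments; reduction = 9 × $24 = $216, leaving $1,656.
Lost: $1,704 − $1,656 = $48.

$48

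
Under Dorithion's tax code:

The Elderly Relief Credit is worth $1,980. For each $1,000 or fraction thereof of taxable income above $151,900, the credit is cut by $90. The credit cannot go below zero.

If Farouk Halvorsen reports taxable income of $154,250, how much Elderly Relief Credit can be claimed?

$1,710

Elderly Relief Credit: income exceeds $151,900 by $2,350, which is 3 full-or-partial $1,000 increments; reduction = 3 × $90 = $270, leaving $1,710.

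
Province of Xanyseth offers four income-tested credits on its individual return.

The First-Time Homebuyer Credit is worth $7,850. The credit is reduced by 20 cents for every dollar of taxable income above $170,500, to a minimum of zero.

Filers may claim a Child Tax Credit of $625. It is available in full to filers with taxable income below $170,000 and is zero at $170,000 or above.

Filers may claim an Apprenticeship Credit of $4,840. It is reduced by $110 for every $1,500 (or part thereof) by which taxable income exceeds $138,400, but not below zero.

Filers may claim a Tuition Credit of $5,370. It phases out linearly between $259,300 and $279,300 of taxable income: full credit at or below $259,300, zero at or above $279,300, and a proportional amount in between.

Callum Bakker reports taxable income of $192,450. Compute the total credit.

First-Time Homebuyer Credit: 20% of the $21,950 excess over $170,500 is $4,390; credit = $7,850 − $4,390 = $3,460.
Child Tax Credit: $192,450 meets or exceeds the $170,000 cutoff, so the credit is $0.
Apprenticeship Credit: income exceeds $138,400 by $54,050, which is 37 full-or-partial $1,500 increments; reduction = 37 × $110 = $4,070, leaving $770.
Tuition Credit: $192,450 is at or below the $259,300 threshold, so the full $5,370 applies.
Total: $3,460 + $0 + $770 + $5,370 = $9,600.

$9,600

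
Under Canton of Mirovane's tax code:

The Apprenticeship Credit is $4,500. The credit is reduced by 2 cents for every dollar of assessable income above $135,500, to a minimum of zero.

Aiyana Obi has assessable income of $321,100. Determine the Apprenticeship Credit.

Apprenticeship Credit: 2% of the $185,600 excess over $135,500 is $3,712; credit = $4,500 − $3,712 = $788.

$788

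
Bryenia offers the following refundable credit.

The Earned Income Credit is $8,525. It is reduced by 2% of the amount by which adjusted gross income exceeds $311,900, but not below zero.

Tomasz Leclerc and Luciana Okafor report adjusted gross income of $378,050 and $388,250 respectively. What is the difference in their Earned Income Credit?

Tomasz ($378,050): Earned Income Credit: 2% of the $66,150 excess over $311,900 is $1,323; credit = $8,525 − $1,323 = $7,202.
Luciana ($388,250): Earned Income Credit: 2% of the $76,350 excess over $311,900 is $1,527; credit = $8,525 − $1,527 = $6,998.
Difference: |$7,202 − $6,998| = $204.

$204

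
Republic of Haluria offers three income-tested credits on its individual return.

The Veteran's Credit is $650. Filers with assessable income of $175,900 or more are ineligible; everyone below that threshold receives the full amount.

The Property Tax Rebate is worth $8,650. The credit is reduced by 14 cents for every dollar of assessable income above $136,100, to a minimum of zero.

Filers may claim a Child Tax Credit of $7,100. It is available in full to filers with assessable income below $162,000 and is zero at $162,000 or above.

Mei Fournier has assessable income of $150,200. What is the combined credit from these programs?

$14,426

Veteran's Credit: $150,200 is below the $175,900 cutoff, so the full $650 applies.
Property Tax Rebate: 14% of the $14,100 excess over $136,100 is $1,974; credit = $8,650 − $1,974 = $6,676.
Child Tax Credit: $150,200 is below the $162,000 cutoff, so the full $7,100 applies.
Total: $650 + $6,676 + $7,100 = $14,426.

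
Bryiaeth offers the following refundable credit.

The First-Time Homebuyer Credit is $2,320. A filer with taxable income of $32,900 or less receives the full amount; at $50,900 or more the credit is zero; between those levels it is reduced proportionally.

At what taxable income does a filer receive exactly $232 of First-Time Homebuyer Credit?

$232 is 232/2,320 of the full $2,320, so 2,088/2,320 of the $18,000 range has been used: income = $32,900 + $18,000 × 2,088/2,320 = $49,100.

$49,100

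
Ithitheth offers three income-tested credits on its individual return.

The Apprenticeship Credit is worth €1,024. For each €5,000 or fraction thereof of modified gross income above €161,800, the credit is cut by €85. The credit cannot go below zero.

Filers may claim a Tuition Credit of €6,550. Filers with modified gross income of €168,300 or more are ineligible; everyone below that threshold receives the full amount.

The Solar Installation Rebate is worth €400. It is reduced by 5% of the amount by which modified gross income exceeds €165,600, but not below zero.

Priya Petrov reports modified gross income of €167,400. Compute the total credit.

Apprenticeship Credit: income exceeds €161,800 by €5,600, which is 2 full-or-partial €5,000 increments; reduction = 2 × €85 = €170, leaving €854.
Tuition Credit: €167,400 is below the €168,300 cutoff, so the full €6,550 applies.
Solar Installation Rebate: 5% of the €1,800 excess over €165,600 is €90; credit = €400 − €90 = €310.
Total: €854 + €6,550 + €310 = €7,714.

€7,714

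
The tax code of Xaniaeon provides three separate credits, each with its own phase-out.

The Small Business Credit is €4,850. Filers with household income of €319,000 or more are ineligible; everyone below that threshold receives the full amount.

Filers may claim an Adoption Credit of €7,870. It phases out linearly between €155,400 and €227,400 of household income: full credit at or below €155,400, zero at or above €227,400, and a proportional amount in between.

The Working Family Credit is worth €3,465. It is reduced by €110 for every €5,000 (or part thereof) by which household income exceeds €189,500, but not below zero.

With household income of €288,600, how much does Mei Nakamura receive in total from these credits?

€6,115

Small Business Credit: €288,600 is below the €319,000 cutoff, so the full €4,850 applies.
Adoption Credit: €288,600 is at or above €227,400, so the credit is €0.
Working Family Credit: income exceeds €189,500 by €99,100, which is 20 full-or-partial €5,000 increments; reduction = 20 × €110 = €2,200, leaving €1,265.
Total: €4,850 + €0 + €1,265 = €6,115.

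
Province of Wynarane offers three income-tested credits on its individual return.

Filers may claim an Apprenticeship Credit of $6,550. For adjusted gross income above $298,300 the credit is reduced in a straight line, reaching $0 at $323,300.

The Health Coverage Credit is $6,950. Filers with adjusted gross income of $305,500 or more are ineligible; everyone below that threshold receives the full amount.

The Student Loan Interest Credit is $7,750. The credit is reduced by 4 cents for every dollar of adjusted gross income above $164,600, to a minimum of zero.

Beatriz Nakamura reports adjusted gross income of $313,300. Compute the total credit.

$4,422

Apprenticeship Credit: $313,300 is $15,000 into a $25,000 phase-out range, leaving 10,000/25,000 of the credit: $6,550 × 10,000/25,000 = $2,620.
Health Coverage Credit: $313,300 meets or exceeds the $305,500 cutoff, so the credit is $0.
Student Loan Interest Credit: 4% of the $148,700 excess over $164,600 is $5,948; credit = $7,750 − $5,948 = $1,802.
Total: $2,620 + $0 + $1,802 = $4,422.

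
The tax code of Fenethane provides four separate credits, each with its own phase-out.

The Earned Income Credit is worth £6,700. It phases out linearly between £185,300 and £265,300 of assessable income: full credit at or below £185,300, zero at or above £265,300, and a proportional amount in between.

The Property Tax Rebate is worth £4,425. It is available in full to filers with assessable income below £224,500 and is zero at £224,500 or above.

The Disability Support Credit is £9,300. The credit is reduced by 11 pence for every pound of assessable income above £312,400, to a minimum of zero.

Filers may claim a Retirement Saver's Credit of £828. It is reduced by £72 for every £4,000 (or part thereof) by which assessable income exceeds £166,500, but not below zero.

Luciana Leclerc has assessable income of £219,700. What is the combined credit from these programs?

Earned Income Credit: £219,700 is £34,400 into a £80,000 phase-out range, leaving 45,600/80,000 of the credit: £6,700 × 45,600/80,000 = £3,819.
Property Tax Rebate: £219,700 is below the £224,500 cutoff, so the full £4,425 applies.
Disability Support Credit: £219,700 is at or below the £312,400 threshold, so the full £9,300 applies.
Retirement Saver's Credit: income exceeds £166,500 by £53,200 → 14 increments × £72 = £1,008 ≥ base, so the credit is £0.
Total: £3,819 + £4,425 + £9,300 + £0 = £17,544.

£17,544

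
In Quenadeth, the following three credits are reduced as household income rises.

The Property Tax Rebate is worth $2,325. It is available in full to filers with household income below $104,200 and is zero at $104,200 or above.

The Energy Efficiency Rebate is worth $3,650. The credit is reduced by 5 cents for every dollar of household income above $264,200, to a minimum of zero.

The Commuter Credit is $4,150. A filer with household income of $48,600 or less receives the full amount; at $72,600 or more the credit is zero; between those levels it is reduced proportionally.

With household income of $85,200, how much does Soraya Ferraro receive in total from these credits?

$5,975

Property Tax Rebate: $85,200 is below the $104,200 cutoff, so the full $2,325 applies.
Energy Efficiency Rebate: $85,200 is at or below the $264,200 threshold, so the full $3,650 applies.
Commuter Credit: $85,200 is at or above $72,600, so the credit is $0.
Total: $2,325 + $3,650 + $0 = $5,975.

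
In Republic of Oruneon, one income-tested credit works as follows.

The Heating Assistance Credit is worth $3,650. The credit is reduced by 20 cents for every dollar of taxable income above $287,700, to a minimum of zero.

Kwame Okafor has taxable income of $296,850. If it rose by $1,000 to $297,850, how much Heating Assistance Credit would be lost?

$200

At $296,850 — 20% of the $9,150 excess over $287,700 is $1,830; credit = $3,650 − $1,830 = $1,820.
At $297,850 — 20% of the $10,150 excess over $287,700 is $2,030; credit = $3,650 − $2,030 = $1,620.
Lost: $1,820 − $1,620 = $200.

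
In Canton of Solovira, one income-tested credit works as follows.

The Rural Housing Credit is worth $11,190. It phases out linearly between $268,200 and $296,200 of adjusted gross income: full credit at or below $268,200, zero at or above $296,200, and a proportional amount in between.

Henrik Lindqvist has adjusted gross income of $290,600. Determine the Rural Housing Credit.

$2,238

Rural Housing Credit: $290,600 is $22,400 into a $28,000 phase-out range, leaving 5,600/28,000 of the credit: $11,190 × 5,600/28,000 = $2,238.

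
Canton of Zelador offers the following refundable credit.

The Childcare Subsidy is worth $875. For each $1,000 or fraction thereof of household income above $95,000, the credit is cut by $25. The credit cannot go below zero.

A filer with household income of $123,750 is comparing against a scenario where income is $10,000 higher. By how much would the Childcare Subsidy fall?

$150

At $123,750 — income exceeds $95,000 by $28,750, which is 29 full-or-partial $1,000 increments; reduction = 29 × $25 = $725, leaving $150.
At $133,750 — income exceeds $95,000 by $38,750 → 39 increments × $25 = $975 ≥ base, so the credit is $0.
Lost: $150 − $0 = $150.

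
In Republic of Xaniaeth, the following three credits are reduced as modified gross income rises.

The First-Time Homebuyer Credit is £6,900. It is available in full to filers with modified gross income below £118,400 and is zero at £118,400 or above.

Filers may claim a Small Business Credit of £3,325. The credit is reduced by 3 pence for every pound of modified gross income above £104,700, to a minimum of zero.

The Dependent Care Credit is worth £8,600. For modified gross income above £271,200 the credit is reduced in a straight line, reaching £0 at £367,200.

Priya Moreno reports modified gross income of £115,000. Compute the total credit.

£18,516

First-Time Homebuyer Credit: £115,000 is below the £118,400 cutoff, so the full £6,900 applies.
Small Business Credit: 3% of the £10,300 excess over £104,700 is £309; credit = £3,325 − £309 = £3,016.
Dependent Care Credit: £115,000 is at or below the £271,200 threshold, so the full £8,600 applies.
Total: £6,900 + £3,016 + £8,600 = £18,516.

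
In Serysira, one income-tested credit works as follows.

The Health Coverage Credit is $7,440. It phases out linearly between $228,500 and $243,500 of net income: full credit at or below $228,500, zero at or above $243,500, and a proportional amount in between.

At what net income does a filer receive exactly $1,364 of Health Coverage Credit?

$240,750

$1,364 is 1,364/7,440 of the full $7,440, so 6,076/7,440 of the $15,000 range has been used: income = $228,500 + $15,000 × 6,076/7,440 = $240,750.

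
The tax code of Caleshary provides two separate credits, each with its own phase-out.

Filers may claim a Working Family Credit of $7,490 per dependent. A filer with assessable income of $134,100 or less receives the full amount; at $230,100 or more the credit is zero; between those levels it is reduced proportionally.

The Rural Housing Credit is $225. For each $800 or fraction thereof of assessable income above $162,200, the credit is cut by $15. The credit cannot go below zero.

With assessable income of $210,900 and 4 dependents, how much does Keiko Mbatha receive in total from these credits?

Working Family Credit: base = 4 × $7,490 = $29,960. $210,900 is $76,800 into a $96,000 phase-out range, leaving 19,200/96,000 of the credit: $29,960 × 19,200/96,000 = $5,992.
Rural Housing Credit: income exceeds $162,200 by $48,700 → 61 increments × $15 = $915 ≥ base, so the credit is $0.
Total: $5,992 + $0 = $5,992.

$5,992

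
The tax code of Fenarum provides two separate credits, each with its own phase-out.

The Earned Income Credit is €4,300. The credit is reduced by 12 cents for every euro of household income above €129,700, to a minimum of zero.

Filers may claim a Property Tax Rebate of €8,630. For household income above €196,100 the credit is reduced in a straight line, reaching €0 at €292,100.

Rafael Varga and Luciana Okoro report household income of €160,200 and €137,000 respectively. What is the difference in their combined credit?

Rafael (€160,200): Earned Income Credit: 12% of the €30,500 excess over €129,700 is €3,660; credit = €4,300 − €3,660 = €640. Property Tax Rebate: €160,200 is at or below the €196,100 threshold, so the full €8,630 applies. total €640 + €8,630 = €9,270
Luciana (€137,000): Earned Income Credit: 12% of the €7,300 excess over €129,700 is €876; credit = €4,300 − €876 = €3,424. Property Tax Rebate: €137,000 is at or below the €196,100 threshold, so the full €8,630 applies. total €3,424 + €8,630 = €12,054
Difference: |€9,270 − €12,054| = €2,784.

€2,784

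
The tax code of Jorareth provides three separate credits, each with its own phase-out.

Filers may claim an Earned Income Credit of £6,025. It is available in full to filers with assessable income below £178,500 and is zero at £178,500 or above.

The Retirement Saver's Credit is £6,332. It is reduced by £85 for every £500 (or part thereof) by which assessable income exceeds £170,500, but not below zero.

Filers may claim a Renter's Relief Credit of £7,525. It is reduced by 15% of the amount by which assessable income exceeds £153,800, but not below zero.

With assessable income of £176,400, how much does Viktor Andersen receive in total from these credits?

£15,472

Earned Income Credit: £176,400 is below the £178,500 cutoff, so the full £6,025 applies.
Retirement Saver's Credit: income exceeds £170,500 by £5,900, which is 12 full-or-partial £500 increments; reduction = 12 × £85 = £1,020, leaving £5,312.
Renter's Relief Credit: 15% of the £22,600 excess over £153,800 is £3,390; credit = £7,525 − £3,390 = £4,135.
Total: £6,025 + £5,312 + £4,135 = £15,472.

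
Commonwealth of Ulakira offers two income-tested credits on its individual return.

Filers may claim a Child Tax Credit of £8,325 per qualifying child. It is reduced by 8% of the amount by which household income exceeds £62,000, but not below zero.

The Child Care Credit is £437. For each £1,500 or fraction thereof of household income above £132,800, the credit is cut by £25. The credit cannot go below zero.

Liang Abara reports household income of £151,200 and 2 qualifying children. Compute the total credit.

£9,626

Child Tax Credit: base = 2 × £8,325 = £16,650. 8% of the £89,200 excess over £62,000 is £7,136; credit = £16,650 − £7,136 = £9,514.
Child Care Credit: income exceeds £132,800 by £18,400, which is 13 full-or-partial £1,500 increments; reduction = 13 × £25 = £325, leaving £112.
Total: £9,514 + £112 = £9,626.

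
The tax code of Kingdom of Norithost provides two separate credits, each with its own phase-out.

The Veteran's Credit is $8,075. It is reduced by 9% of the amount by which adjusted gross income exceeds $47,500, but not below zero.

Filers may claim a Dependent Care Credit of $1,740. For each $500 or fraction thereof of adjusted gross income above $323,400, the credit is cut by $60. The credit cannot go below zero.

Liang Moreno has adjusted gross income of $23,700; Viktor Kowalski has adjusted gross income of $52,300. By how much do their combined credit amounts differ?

$432

Liang ($23,700): Veteran's Credit: $23,700 is at or below the $47,500 threshold, so the full $8,075 applies. Dependent Care Credit: $23,700 is at or below the $323,400 threshold, so the full $1,740 applies. total $8,075 + $1,740 = $9,815
Viktor ($52,300): Veteran's Credit: 9% of the $4,800 excess over $47,500 is $432; credit = $8,075 − $432 = $7,643. Dependent Care Credit: $52,300 is at or below the $323,400 threshold, so the full $1,740 applies. total $7,643 + $1,740 = $9,383
Difference: |$9,815 − $9,383| = $432.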